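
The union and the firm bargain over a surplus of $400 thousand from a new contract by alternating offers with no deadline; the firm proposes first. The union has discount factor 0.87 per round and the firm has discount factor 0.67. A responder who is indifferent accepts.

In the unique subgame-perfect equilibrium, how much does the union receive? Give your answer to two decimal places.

275.33

Let x be the firm's share when the firm proposes and y be the union's share when the union proposes.
The union accepts iff offered ≥ 0.87·y, so x = 400 − 0.87y. Symmetrically y = 400 − 0.67x.
Substituting: x = 400 − 0.87(400 − 0.67x), giving x(1 − 0.67·0.87) = 400(1 − 0.87).
So x = 400 × 0.13 / 0.4171 ≈ 124.6703, and the union receives 400 − x ≈ 275.3297.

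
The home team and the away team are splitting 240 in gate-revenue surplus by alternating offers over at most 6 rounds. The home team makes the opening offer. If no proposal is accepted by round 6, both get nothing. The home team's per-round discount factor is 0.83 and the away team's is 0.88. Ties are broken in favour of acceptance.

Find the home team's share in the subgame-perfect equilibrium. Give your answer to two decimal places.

Round 6 (the away team proposes): rejection yields 0 for the home team; the away team offers 0 and keeps 240.
Round 5 (the home team proposes): the away team can get 240 next round, worth 0.88 × 240 = 211.2 now, so the home team offers 211.2, keeping 28.8.
Round 4 (the away team proposes): the home team can get 28.8 next round, worth 0.83 × 28.8 = 23.904 now, so the away team offers 23.904, keeping 216.096.
Round 3 (the home team proposes): the away team can get 216.096 next round, worth 0.88 × 216.096 = 190.16448 now, so the home team offers 190.16448, keeping 49.83552.
Round 2 (the away team proposes): the home team can get 49.83552 next round, worth 0.83 × 49.83552 = 41.3634816 now; the away team offers that and keeps 198.6365184.
Round 1 (the home team proposes): the away team can get 198.6365184 next round, worth 0.88 × 198.6365184 = 174.800136192 now; the home team offers that and keeps 65.199863808.

65.20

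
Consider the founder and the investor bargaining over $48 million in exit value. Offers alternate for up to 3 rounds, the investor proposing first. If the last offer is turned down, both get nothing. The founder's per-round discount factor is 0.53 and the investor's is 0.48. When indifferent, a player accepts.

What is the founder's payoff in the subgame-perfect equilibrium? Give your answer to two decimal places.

13.23

Round 3 (the investor proposes): the founder will accept anything ≥ 0, so the investor offers 0 and keeps 48.
Round 2 (the founder proposes): the investor can get 48 next round, worth 0.48 × 48 = 23.04 now; the founder offers that and keeps 24.96.
Round 1 (the investor proposes): the founder can get 24.96 next round, worth 0.53 × 24.96 = 13.2288 now, so the investor offers 13.2288, keeping 34.7712.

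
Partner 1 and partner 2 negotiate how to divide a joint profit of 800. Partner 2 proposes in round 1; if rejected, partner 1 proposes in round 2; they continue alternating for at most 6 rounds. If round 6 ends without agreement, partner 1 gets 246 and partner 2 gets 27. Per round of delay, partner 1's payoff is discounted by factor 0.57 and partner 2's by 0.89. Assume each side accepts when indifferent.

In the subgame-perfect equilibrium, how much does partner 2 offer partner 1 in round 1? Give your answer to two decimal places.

189.00

Round 6 (partner 1 proposes): partner 2 gets 27 if talks fail, so partner 1 offers 27 and keeps 773.
Round 5 (partner 2 proposes): partner 1 can get 773 next round, worth 0.57 × 773 = 440.61 now; partner 2 offers that and keeps 359.39.
Round 4 (partner 1 proposes): partner 2 can get 359.39 next round, worth 0.89 × 359.39 = 319.8571 now, so partner 1 offers 319.8571, keeping 480.1429.
Round 3 (partner 2 proposes): partner 1 can get 480.1429 next round, worth 0.57 × 480.1429 = 273.681453 now; partner 2 offers that and keeps 526.318547.
Round 2 (partner 1 proposes): partner 2 can get 526.318547 next round, worth 0.89 × 526.318547 = 468.42350683 now. Partner 1 offers 468.42350683 and keeps 800 − 468.42350683 = 331.57649317.
Round 1 (partner 2 proposes): partner 1 can get 331.57649317 next round, worth 0.57 × 331.57649317 = 188.9986011069 now; partner 2 offers that and keeps 611.0013988931.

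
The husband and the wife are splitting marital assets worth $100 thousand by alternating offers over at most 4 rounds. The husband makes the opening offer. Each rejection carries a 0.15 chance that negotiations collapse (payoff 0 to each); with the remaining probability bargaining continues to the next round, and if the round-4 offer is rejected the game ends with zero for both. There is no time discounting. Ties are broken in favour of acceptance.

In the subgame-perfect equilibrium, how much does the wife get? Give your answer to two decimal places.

74.16

Round 4 (the wife proposes): the husband will accept anything ≥ 0, so the wife offers 0 and keeps 100.
Round 3 (the husband proposes): rejecting gives the wife an expected 0.85 × 100 = 85; the husband offers that and keeps 15.
Round 2 (the wife proposes): rejecting gives the husband an expected 0.85 × 15 = 12.75. The wife offers 12.75 and keeps 100 − 12.75 = 87.25.
Round 1 (the husband proposes): rejecting gives the wife an expected 0.85 × 87.25 = 74.1625, so the husband offers 74.1625, keeping 25.8375.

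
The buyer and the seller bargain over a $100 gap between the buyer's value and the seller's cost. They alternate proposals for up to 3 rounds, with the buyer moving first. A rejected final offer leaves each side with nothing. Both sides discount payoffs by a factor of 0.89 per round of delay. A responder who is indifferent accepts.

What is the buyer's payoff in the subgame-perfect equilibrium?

Round 3 (the buyer proposes): rejection yields 0 for the seller; the buyer offers 0 and keeps 100.
Round 2 (the seller proposes): the buyer can get 100 next round, worth 0.89 × 100 = 89 now. The seller offers 89 and keeps 100 − 89 = 11.
Round 1 (the buyer proposes): the seller can get 11 next round, worth 0.89 × 11 = 9.79 now, so the buyer offers 9.79, keeping 90.21.

90.21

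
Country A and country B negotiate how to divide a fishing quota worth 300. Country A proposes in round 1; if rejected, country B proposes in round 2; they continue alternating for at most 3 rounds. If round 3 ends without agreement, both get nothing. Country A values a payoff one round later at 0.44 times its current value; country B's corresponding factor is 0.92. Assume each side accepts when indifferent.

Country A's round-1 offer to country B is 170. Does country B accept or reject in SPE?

Accept

Work out country B's continuation value if the offer is rejected.
Round 3 (country A proposes): country B will accept anything ≥ 0, so country A offers 0 and keeps 300.
Round 2 (country B proposes): country A can get 300 next round, worth 0.44 × 300 = 132 now. Country B offers 132 and keeps 300 − 132 = 168.
So by rejecting in round 1, country B gets 168 next round, worth 0.92 × 168 = 154.56 now.
Offer 170 ≥ 154.56, so country B accepts.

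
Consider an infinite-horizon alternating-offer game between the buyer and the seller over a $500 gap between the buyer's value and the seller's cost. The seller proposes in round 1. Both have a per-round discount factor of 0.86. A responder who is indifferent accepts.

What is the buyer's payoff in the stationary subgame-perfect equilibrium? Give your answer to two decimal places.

231.18

Let x be the seller's share when the seller proposes and y be the buyer's share when the buyer proposes.
The buyer accepts iff offered ≥ 0.86·y, so x = 500 − 0.86y. Symmetrically y = 500 − 0.86x.
Substituting: x = 500 − 0.86(500 − 0.86x), giving x(1 − 0.86·0.86) = 500(1 − 0.86).
So x = 500 × 0.14 / 0.2604 ≈ 268.8172, and the buyer receives 500 − x ≈ 231.1828.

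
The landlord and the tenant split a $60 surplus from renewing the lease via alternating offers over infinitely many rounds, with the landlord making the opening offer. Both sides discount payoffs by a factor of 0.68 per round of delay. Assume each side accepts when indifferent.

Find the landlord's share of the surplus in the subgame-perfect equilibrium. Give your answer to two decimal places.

35.71

In a stationary SPE each proposer offers the other exactly their discounted continuation value.
If the landlord keeps x when proposing and the tenant keeps y when proposing, then x = 60 − 0.68y and y = 60 − 0.68x.
Solving: x = 60(1 − 0.68) / (1 − 0.68·0.68) = 19.2 / 0.5376 ≈ 35.7143.
The tenant gets 60 − 35.7143 ≈ 24.2857.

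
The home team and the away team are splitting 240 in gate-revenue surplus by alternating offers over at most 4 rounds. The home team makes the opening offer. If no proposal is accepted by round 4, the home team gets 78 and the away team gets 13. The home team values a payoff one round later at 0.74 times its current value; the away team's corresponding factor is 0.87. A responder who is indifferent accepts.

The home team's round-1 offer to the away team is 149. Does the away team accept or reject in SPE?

Work out the away team's continuation value if the offer is rejected.
Round 4 (the away team proposes): the home team gets 78 if talks fail, so the away team offers 78 and keeps 162.
Round 3 (the home team proposes): the away team can get 162 next round, worth 0.87 × 162 = 140.94 now; the home team offers that and keeps 99.06.
Round 2 (the away team proposes): the home team can get 99.06 next round, worth 0.74 × 99.06 = 73.3044 now, so the away team offers 73.3044, keeping 166.6956.
So by rejecting in round 1, the away team gets 166.6956 next round, worth 0.87 × 166.6956 = 145.025172 now.
Offer 149 ≥ 145.025172, so the away team accepts.

Accept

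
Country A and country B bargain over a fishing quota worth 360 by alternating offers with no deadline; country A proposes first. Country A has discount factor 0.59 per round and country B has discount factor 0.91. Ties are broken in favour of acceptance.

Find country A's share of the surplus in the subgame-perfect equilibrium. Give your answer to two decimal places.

Let x be country A's share when country A proposes and y be country B's share when country B proposes.
Country B accepts iff offered ≥ 0.91·y, so x = 360 − 0.91y. Symmetrically y = 360 − 0.59x.
Substituting: x = 360 − 0.91(360 − 0.59x), giving x(1 − 0.59·0.91) = 360(1 − 0.91).
So x = 360 × 0.09 / 0.4631 ≈ 69.9633, and country B receives 360 − x ≈ 290.0367.

69.96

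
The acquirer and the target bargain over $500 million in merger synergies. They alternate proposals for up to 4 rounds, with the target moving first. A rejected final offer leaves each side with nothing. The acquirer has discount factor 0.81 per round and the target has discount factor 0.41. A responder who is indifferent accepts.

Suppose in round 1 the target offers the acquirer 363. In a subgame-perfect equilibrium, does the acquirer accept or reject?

Reject

Work out the acquirer's continuation value if the offer is rejected.
Round 4 (the acquirer proposes): rejection yields 0 for the target; the acquirer offers 0 and keeps 500.
Round 3 (the target proposes): the acquirer can get 500 next round, worth 0.81 × 500 = 405 now. The target offers 405 and keeps 500 − 405 = 95.
Round 2 (the acquirer proposes): the target can get 95 next round, worth 0.41 × 95 = 38.95 now. The acquirer offers 38.95 and keeps 500 − 38.95 = 461.05.
So by rejecting in round 1, the acquirer gets 461.05 next round, worth 0.81 × 461.05 = 373.4505 now.
Offer 363 < 373.4505, so the acquirer rejects.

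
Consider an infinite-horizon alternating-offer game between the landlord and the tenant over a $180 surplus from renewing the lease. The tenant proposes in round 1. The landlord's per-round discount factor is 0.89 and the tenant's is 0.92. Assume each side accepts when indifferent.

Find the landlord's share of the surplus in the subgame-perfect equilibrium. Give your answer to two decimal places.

70.73

Let x be the tenant's share when the tenant proposes and y be the landlord's share when the landlord proposes.
The landlord accepts iff offered ≥ 0.89·y, so x = 180 − 0.89y. Symmetrically y = 180 − 0.92x.
Substituting: x = 180 − 0.89(180 − 0.92x), giving x(1 − 0.92·0.89) = 180(1 − 0.89).
So x = 180 × 0.11 / 0.1812 ≈ 109.2715, and the landlord receives 180 − x ≈ 70.7285.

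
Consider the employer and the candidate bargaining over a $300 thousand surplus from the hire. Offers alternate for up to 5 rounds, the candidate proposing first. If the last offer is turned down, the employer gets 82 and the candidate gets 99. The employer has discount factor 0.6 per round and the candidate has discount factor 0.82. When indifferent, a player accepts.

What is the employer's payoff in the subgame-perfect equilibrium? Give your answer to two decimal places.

68.19

Round 5 (the candidate proposes): the employer gets 82 if talks fail, so the candidate offers 82 and keeps 218.
Round 4 (the employer proposes): the candidate can get 218 next round, worth 0.82 × 218 = 178.76 now. The employer offers 178.76 and keeps 300 − 178.76 = 121.24.
Round 3 (the candidate proposes): the employer can get 121.24 next round, worth 0.6 × 121.24 = 72.744 now; the candidate offers that and keeps 227.256.
Round 2 (the employer proposes): the candidate can get 227.256 next round, worth 0.82 × 227.256 = 186.34992 now; the employer offers that and keeps 113.65008.
Round 1 (the candidate proposes): the employer can get 113.65008 next round, worth 0.6 × 113.65008 = 68.190048 now. The candidate offers 68.190048 and keeps 300 − 68.190048 = 231.809952.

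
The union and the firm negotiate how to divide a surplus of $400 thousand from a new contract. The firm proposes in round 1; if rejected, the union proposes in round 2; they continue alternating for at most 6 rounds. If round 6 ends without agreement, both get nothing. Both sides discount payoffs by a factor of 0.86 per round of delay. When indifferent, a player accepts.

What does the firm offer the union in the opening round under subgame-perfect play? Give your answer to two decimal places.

271.95

Round 6 (the union proposes): rejection yields 0 for the firm; the union offers 0 and keeps 400.
Round 5 (the firm proposes): the union can get 400 next round, worth 0.86 × 400 = 344 now, so the firm offers 344, keeping 56.
Round 4 (the union proposes): the firm can get 56 next round, worth 0.86 × 56 = 48.16 now, so the union offers 48.16, keeping 351.84.
Round 3 (the firm proposes): the union can get 351.84 next round, worth 0.86 × 351.84 = 302.5824 now. The firm offers 302.5824 and keeps 400 − 302.5824 = 97.4176.
Round 2 (the union proposes): the firm can get 97.4176 next round, worth 0.86 × 97.4176 = 83.779136 now; the union offers that and keeps 316.220864.
Round 1 (the firm proposes): the union can get 316.220864 next round, worth 0.86 × 316.220864 = 271.94994304 now; the firm offers that and keeps 128.05005696.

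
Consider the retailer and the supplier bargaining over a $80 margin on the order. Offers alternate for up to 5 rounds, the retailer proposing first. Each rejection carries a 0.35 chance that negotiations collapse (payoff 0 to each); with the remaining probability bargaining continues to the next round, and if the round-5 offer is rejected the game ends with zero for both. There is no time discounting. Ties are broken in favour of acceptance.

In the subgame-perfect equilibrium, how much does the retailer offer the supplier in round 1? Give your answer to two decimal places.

Round 5 (the retailer proposes): the supplier will accept anything ≥ 0, so the retailer offers 0 and keeps 80.
Round 4 (the supplier proposes): rejecting gives the retailer an expected 0.65 × 80 = 52; the supplier offers that and keeps 28.
Round 3 (the retailer proposes): rejecting gives the supplier an expected 0.65 × 28 = 18.2, so the retailer offers 18.2, keeping 61.8.
Round 2 (the supplier proposes): rejecting gives the retailer an expected 0.65 × 61.8 = 40.17; the supplier offers that and keeps 39.83.
Round 1 (the retailer proposes): rejecting gives the supplier an expected 0.65 × 39.83 = 25.8895. The retailer offers 25.8895 and keeps 80 − 25.8895 = 54.1105.

25.89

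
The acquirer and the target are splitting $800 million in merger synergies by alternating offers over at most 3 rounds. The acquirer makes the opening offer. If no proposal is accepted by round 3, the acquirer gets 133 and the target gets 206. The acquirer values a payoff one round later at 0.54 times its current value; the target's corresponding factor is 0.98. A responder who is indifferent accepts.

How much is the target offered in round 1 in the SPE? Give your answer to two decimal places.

469.66

By backward induction:
Round 3 (the acquirer proposes): the target gets 206 if talks fail, so the acquirer offers 206 and keeps 594.
Round 2 (the target proposes): the acquirer can get 594 next round, worth 0.54 × 594 = 320.76 now; the target offers that and keeps 479.24.
Round 1 (the acquirer proposes): the target can get 479.24 next round, worth 0.98 × 479.24 = 469.6552 now. The acquirer offers 469.6552 and keeps 800 − 469.6552 = 330.3448.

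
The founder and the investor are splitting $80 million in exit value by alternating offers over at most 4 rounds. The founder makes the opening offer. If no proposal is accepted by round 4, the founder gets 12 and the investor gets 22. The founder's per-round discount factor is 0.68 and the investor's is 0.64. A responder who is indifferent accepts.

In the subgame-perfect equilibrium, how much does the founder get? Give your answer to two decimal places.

44.68

Round 4 (the investor proposes): the founder gets 12 if talks fail, so the investor offers 12 and keeps 68.
Round 3 (the founder proposes): the investor can get 68 next round, worth 0.64 × 68 = 43.52 now; the founder offers that and keeps 36.48.
Round 2 (the investor proposes): the founder can get 36.48 next round, worth 0.68 × 36.48 = 24.8064 now; the investor offers that and keeps 55.1936.
Round 1 (the founder proposes): the investor can get 55.1936 next round, worth 0.64 × 55.1936 = 35.323904 now, so the founder offers 35.323904, keeping 44.676096.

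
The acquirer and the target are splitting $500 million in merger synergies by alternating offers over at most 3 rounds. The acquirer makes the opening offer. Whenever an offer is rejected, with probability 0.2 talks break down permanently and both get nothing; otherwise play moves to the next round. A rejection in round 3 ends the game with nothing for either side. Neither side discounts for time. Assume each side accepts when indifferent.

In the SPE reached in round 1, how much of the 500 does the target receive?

80

Round 3 (the acquirer proposes): the target will accept anything ≥ 0, so the acquirer offers 0 and keeps 500.
Round 2 (the target proposes): rejecting gives the acquirer an expected 0.8 × 500 = 400; the target offers that and keeps 100.
Round 1 (the acquirer proposes): rejecting gives the target an expected 0.8 × 100 = 80. The acquirer offers 80 and keeps 500 − 80 = 420.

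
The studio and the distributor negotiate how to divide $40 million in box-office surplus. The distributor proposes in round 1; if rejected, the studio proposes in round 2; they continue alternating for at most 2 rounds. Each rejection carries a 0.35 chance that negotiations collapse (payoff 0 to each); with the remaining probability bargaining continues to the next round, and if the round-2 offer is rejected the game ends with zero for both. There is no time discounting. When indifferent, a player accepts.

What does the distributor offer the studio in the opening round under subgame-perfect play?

Round 2 (the studio proposes): rejection yields 0 for the distributor; the studio offers 0 and keeps 40.
Round 1 (the distributor proposes): rejecting gives the studio an expected 0.65 × 40 = 26, so the distributor offers 26, keeping 14.

26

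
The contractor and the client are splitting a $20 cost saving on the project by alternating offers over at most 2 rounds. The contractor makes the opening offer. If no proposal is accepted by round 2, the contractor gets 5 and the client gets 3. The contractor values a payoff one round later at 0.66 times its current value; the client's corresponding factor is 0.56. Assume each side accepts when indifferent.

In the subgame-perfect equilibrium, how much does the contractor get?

11.6

Round 2 (the client proposes): the contractor gets 5 if talks fail, so the client offers 5 and keeps 15.
Round 1 (the contractor proposes): the client can get 15 next round, worth 0.56 × 15 = 8.4 now. The contractor offers 8.4 and keeps 20 − 8.4 = 11.6.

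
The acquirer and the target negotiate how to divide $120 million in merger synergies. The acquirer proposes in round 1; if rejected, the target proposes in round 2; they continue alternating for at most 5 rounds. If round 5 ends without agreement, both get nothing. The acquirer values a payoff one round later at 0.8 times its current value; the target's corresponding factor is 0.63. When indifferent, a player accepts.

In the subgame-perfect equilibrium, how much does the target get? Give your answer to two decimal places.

Solve by backward induction from round 5.
Round 5 (the acquirer proposes): the target will accept anything ≥ 0, so the acquirer offers 0 and keeps 120.
Round 4 (the target proposes): the acquirer can get 120 next round, worth 0.8 × 120 = 96 now; the target offers that and keeps 24.
Round 3 (the acquirer proposes): the target can get 24 next round, worth 0.63 × 24 = 15.12 now. The acquirer offers 15.12 and keeps 120 − 15.12 = 104.88.
Round 2 (the target proposes): the acquirer can get 104.88 next round, worth 0.8 × 104.88 = 83.904 now. The target offers 83.904 and keeps 120 − 83.904 = 36.096.
Round 1 (the acquirer proposes): the target can get 36.096 next round, worth 0.63 × 36.096 = 22.74048 now. The acquirer offers 22.74048 and keeps 120 − 22.74048 = 97.25952.

22.74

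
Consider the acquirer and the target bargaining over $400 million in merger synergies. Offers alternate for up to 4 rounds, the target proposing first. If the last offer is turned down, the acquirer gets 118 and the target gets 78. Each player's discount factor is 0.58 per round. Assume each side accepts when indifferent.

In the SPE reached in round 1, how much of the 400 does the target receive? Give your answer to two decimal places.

239.73

Round 4 (the acquirer proposes): the target gets 78 if talks fail, so the acquirer offers 78 and keeps 322.
Round 3 (the target proposes): the acquirer can get 322 next round, worth 0.58 × 322 = 186.76 now; the target offers that and keeps 213.24.
Round 2 (the acquirer proposes): the target can get 213.24 next round, worth 0.58 × 213.24 = 123.6792 now; the acquirer offers that and keeps 276.3208.
Round 1 (the target proposes): the acquirer can get 276.3208 next round, worth 0.58 × 276.3208 = 160.266064 now, so the target offers 160.266064, keeping 239.733936.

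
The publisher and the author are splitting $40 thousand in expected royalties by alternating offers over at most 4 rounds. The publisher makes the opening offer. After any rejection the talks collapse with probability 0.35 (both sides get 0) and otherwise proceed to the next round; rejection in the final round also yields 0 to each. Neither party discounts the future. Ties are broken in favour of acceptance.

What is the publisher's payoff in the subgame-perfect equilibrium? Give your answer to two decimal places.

19.92

Round 4 (the author proposes): the publisher will accept anything ≥ 0, so the author offers 0 and keeps 40.
Round 3 (the publisher proposes): rejecting gives the author an expected 0.65 × 40 = 26. The publisher offers 26 and keeps 40 − 26 = 14.
Round 2 (the author proposes): rejecting gives the publisher an expected 0.65 × 14 = 9.1, so the author offers 9.1, keeping 30.9.
Round 1 (the publisher proposes): rejecting gives the author an expected 0.65 × 30.9 = 20.085, so the publisher offers 20.085, keeping 19.915.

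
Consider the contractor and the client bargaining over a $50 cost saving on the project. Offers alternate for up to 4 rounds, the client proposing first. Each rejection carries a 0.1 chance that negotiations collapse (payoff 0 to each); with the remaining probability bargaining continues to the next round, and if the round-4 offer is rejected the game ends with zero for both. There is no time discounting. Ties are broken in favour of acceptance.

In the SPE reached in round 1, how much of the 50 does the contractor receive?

40.95

By backward induction:
Round 4 (the contractor proposes): rejection yields 0 for the client; the contractor offers 0 and keeps 50.
Round 3 (the client proposes): rejecting gives the contractor an expected 0.9 × 50 = 45; the client offers that and keeps 5.
Round 2 (the contractor proposes): rejecting gives the client an expected 0.9 × 5 = 4.5; the contractor offers that and keeps 45.5.
Round 1 (the client proposes): rejecting gives the contractor an expected 0.9 × 45.5 = 40.95. The client offers 40.95 and keeps 50 − 40.95 = 9.05.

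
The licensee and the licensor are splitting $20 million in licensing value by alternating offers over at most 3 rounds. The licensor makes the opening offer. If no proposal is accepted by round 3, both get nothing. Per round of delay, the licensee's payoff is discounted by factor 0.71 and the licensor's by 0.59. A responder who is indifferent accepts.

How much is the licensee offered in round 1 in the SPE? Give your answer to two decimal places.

5.82

Round 3 (the licensor proposes): rejection yields 0 for the licensee; the licensor offers 0 and keeps 20.
Round 2 (the licensee proposes): the licensor can get 20 next round, worth 0.59 × 20 = 11.8 now. The licensee offers 11.8 and keeps 20 − 11.8 = 8.2.
Round 1 (the licensor proposes): the licensee can get 8.2 next round, worth 0.71 × 8.2 = 5.822 now; the licensor offers that and keeps 14.178.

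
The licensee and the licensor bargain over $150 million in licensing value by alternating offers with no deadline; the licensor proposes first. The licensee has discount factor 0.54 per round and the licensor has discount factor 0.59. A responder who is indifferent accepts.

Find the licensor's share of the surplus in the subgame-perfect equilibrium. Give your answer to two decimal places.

101.26

Let x be the licensor's share when the licensor proposes and y be the licensee's share when the licensee proposes.
The licensee accepts iff offered ≥ 0.54·y, so x = 150 − 0.54y. Symmetrically y = 150 − 0.59x.
Substituting: x = 150 − 0.54(150 − 0.59x), giving x(1 − 0.59·0.54) = 150(1 − 0.54).
So x = 150 × 0.46 / 0.6814 ≈ 101.2621, and the licensee receives 150 − x ≈ 48.7379.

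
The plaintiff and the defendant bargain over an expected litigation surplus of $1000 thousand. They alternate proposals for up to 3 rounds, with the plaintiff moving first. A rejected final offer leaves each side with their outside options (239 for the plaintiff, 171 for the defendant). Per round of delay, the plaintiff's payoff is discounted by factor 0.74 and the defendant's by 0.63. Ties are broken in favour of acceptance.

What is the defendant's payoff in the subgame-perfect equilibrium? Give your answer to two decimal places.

Round 3 (the plaintiff proposes): the defendant gets 171 if talks fail, so the plaintiff offers 171 and keeps 829.
Round 2 (the defendant proposes): the plaintiff can get 829 next round, worth 0.74 × 829 = 613.46 now. The defendant offers 613.46 and keeps 1000 − 613.46 = 386.54.
Round 1 (the plaintiff proposes): the defendant can get 386.54 next round, worth 0.63 × 386.54 = 243.5202 now; the plaintiff offers that and keeps 756.4798.

243.52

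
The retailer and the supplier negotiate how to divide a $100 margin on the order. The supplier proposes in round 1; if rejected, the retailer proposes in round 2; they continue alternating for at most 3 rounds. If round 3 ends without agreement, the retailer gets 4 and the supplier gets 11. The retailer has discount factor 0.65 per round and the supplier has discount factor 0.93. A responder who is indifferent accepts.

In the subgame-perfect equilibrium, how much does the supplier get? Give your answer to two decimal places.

93.03

Work backward from the last round.
Round 3 (the supplier proposes): the retailer gets 4 if talks fail, so the supplier offers 4 and keeps 96.
Round 2 (the retailer proposes): the supplier can get 96 next round, worth 0.93 × 96 = 89.28 now; the retailer offers that and keeps 10.72.
Round 1 (the supplier proposes): the retailer can get 10.72 next round, worth 0.65 × 10.72 = 6.968 now, so the supplier offers 6.968, keeping 93.032.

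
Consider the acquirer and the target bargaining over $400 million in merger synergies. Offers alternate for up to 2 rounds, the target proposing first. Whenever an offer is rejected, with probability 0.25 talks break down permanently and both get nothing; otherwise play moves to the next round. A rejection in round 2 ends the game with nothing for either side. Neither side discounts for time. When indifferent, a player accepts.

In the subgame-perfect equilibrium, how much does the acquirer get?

Round 2 (the acquirer proposes): rejection yields 0 for the target; the acquirer offers 0 and keeps 400.
Round 1 (the target proposes): rejecting gives the acquirer an expected 0.75 × 400 = 300. The target offers 300 and keeps 400 − 300 = 100.

300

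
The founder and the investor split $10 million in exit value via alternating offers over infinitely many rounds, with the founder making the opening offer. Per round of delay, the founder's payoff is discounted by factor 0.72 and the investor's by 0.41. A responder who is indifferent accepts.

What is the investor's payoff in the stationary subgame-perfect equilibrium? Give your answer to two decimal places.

1.63

When the founder proposes, the investor accepts any offer worth at least 0.41 times what the investor would get by proposing next round; and vice versa.
This gives x = 10 − 0.41y and y = 10 − 0.72x, where x and y are each side's share when it proposes.
Hence (1 − 0.41·0.72)x = 10(1 − 0.41), i.e. 0.7048·x = 5.9.
x ≈ 8.3712; the investor's share is 10 − x ≈ 1.6288.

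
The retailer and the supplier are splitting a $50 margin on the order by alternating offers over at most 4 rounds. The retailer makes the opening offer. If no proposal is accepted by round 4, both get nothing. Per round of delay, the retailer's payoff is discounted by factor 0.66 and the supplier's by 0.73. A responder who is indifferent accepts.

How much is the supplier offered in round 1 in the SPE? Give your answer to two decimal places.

Round 4 (the supplier proposes): the retailer will accept anything ≥ 0, so the supplier offers 0 and keeps 50.
Round 3 (the retailer proposes): the supplier can get 50 next round, worth 0.73 × 50 = 36.5 now. The retailer offers 36.5 and keeps 50 − 36.5 = 13.5.
Round 2 (the supplier proposes): the retailer can get 13.5 next round, worth 0.66 × 13.5 = 8.91 now, so the supplier offers 8.91, keeping 41.09.
Round 1 (the retailer proposes): the supplier can get 41.09 next round, worth 0.73 × 41.09 = 29.9957 now, so the retailer offers 29.9957, keeping 20.0043.

30.00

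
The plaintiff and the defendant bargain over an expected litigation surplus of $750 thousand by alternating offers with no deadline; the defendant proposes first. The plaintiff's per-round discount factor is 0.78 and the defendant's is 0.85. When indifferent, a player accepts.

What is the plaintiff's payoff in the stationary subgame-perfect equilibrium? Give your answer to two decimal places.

260.39

When the defendant proposes, the plaintiff accepts any offer worth at least 0.78 times what the plaintiff would get by proposing next round; and vice versa.
This gives x = 750 − 0.78y and y = 750 − 0.85x, where x and y are each side's share when it proposes.
Hence (1 − 0.78·0.85)x = 750(1 − 0.78), i.e. 0.337·x = 165.
x ≈ 489.6142; the plaintiff's share is 750 − x ≈ 260.3858.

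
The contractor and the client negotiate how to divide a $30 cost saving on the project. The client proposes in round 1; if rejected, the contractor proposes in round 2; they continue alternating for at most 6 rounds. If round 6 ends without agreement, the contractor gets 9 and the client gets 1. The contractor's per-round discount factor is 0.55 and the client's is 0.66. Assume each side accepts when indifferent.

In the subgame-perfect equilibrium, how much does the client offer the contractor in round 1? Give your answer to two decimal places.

Solve by backward induction from round 6.
Round 6 (the contractor proposes): the client gets 1 if talks fail, so the contractor offers 1 and keeps 29.
Round 5 (the client proposes): the contractor can get 29 next round, worth 0.55 × 29 = 15.95 now; the client offers that and keeps 14.05.
Round 4 (the contractor proposes): the client can get 14.05 next round, worth 0.66 × 14.05 = 9.273 now; the contractor offers that and keeps 20.727.
Round 3 (the client proposes): the contractor can get 20.727 next round, worth 0.55 × 20.727 = 11.39985 now; the client offers that and keeps 18.60015.
Round 2 (the contractor proposes): the client can get 18.60015 next round, worth 0.66 × 18.60015 = 12.276099 now, so the contractor offers 12.276099, keeping 17.723901.
Round 1 (the client proposes): the contractor can get 17.723901 next round, worth 0.55 × 17.723901 = 9.74814555 now, so the client offers 9.74814555, keeping 20.25185445.

9.75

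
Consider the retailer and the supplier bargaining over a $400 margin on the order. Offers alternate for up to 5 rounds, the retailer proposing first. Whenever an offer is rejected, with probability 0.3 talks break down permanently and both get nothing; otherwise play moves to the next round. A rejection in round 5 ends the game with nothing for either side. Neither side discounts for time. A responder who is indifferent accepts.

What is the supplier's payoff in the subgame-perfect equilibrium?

Round 5 (the retailer proposes): the supplier will accept anything ≥ 0, so the retailer offers 0 and keeps 400.
Round 4 (the supplier proposes): rejecting gives the retailer an expected 0.7 × 400 = 280; the supplier offers that and keeps 120.
Round 3 (the retailer proposes): rejecting gives the supplier an expected 0.7 × 120 = 84, so the retailer offers 84, keeping 316.
Round 2 (the supplier proposes): rejecting gives the retailer an expected 0.7 × 316 = 221.2; the supplier offers that and keeps 178.8.
Round 1 (the retailer proposes): rejecting gives the supplier an expected 0.7 × 178.8 = 125.16, so the retailer offers 125.16, keeping 274.84.

125.16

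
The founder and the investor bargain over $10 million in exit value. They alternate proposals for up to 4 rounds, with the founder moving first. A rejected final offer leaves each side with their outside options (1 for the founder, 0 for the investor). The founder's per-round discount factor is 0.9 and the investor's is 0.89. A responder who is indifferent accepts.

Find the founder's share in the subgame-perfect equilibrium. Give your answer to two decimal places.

Work backward from the last round.
Round 4 (the investor proposes): the founder gets 1 if talks fail, so the investor offers 1 and keeps 9.
Round 3 (the founder proposes): the investor can get 9 next round, worth 0.89 × 9 = 8.01 now; the founder offers that and keeps 1.99.
Round 2 (the investor proposes): the founder can get 1.99 next round, worth 0.9 × 1.99 = 1.791 now. The investor offers 1.791 and keeps 10 − 1.791 = 8.209.
Round 1 (the founder proposes): the investor can get 8.209 next round, worth 0.89 × 8.209 = 7.30601 now; the founder offers that and keeps 2.69399.

2.69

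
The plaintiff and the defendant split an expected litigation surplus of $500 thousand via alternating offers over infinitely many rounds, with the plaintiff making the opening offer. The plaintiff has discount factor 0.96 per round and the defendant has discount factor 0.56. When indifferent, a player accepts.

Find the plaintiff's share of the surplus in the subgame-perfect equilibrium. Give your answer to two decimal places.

Let x be the plaintiff's share when the plaintiff proposes and y be the defendant's share when the defendant proposes.
The defendant accepts iff offered ≥ 0.56·y, so x = 500 − 0.56y. Symmetrically y = 500 − 0.96x.
Substituting: x = 500 − 0.56(500 − 0.96x), giving x(1 − 0.96·0.56) = 500(1 − 0.56).
So x = 500 × 0.44 / 0.4624 ≈ 475.7785, and the defendant receives 500 − x ≈ 24.2215.

475.78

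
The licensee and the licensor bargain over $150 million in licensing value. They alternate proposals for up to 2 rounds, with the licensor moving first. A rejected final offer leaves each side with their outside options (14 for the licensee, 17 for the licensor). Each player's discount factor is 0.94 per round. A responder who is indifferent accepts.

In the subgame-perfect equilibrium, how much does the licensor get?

By backward induction:
Round 2 (the licensee proposes): the licensor gets 17 if talks fail, so the licensee offers 17 and keeps 133.
Round 1 (the licensor proposes): the licensee can get 133 next round, worth 0.94 × 133 = 125.02 now. The licensor offers 125.02 and keeps 150 − 125.02 = 24.98.

24.98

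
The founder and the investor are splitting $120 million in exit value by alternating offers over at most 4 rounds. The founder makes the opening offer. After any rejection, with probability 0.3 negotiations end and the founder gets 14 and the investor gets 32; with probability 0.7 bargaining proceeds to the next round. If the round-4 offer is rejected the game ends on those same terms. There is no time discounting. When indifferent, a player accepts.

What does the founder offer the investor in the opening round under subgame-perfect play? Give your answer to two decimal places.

Round 4 (the investor proposes): the founder gets 14 if talks fail, so the investor offers 14 and keeps 106.
Round 3 (the founder proposes): rejecting gives the investor an expected 0.7 × 106 + 0.3 × 32 = 83.8. The founder offers 83.8 and keeps 120 − 83.8 = 36.2.
Round 2 (the investor proposes): rejecting gives the founder an expected 0.7 × 36.2 + 0.3 × 14 = 29.54, so the investor offers 29.54, keeping 90.46.
Round 1 (the founder proposes): rejecting gives the investor an expected 0.7 × 90.46 + 0.3 × 32 = 72.922. The founder offers 72.922 and keeps 120 − 72.922 = 47.078.

72.92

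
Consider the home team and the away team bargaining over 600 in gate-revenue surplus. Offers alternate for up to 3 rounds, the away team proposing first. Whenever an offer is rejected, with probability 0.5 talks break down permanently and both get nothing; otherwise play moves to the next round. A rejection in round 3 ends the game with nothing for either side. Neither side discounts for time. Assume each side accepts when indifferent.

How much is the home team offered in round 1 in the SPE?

Round 3 (the away team proposes): rejection yields 0 for the home team; the away team offers 0 and keeps 600.
Round 2 (the home team proposes): rejecting gives the away team an expected 0.5 × 600 = 300; the home team offers that and keeps 300.
Round 1 (the away team proposes): rejecting gives the home team an expected 0.5 × 300 = 150. The away team offers 150 and keeps 600 − 150 = 450.

150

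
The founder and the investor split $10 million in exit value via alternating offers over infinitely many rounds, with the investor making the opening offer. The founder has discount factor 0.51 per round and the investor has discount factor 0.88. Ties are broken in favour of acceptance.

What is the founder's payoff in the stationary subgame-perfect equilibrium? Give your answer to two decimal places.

1.11

When the investor proposes, the founder accepts any offer worth at least 0.51 times what the founder would get by proposing next round; and vice versa.
This gives x = 10 − 0.51y and y = 10 − 0.88x, where x and y are each side's share when it proposes.
Hence (1 − 0.51·0.88)x = 10(1 − 0.51), i.e. 0.5512·x = 4.9.
x ≈ 8.8897; the founder's share is 10 − x ≈ 1.1103.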